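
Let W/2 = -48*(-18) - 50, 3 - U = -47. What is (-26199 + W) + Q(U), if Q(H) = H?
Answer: -24521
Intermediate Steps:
U = 50 (U = 3 - 1*(-47) = 3 + 47 = 50)
W = 1628 (W = 2*(-48*(-18) - 50) = 2*(864 - 50) = 2*814 = 1628)
(-26199 + W) + Q(U) = (-26199 + 1628) + 50 = -24571 + 50 = -24521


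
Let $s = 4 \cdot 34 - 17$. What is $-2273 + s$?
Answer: $-2154$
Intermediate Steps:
$s = 119$ ($s = 136 - 17 = 119$)
$-2273 + s = -2273 + 119 = -2154$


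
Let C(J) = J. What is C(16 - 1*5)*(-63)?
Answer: -693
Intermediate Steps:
C(16 - 1*5)*(-63) = (16 - 1*5)*(-63) = (16 - 5)*(-63) = 11*(-63) = -693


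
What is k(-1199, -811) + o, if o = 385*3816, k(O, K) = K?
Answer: 1468349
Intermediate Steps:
o = 1469160
k(-1199, -811) + o = -811 + 1469160 = 1468349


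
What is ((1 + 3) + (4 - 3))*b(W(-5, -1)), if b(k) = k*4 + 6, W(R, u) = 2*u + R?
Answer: -110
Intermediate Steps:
W(R, u) = R + 2*u
b(k) = 6 + 4*k (b(k) = 4*k + 6 = 6 + 4*k)
((1 + 3) + (4 - 3))*b(W(-5, -1)) = ((1 + 3) + (4 - 3))*(6 + 4*(-5 + 2*(-1))) = (4 + 1)*(6 + 4*(-5 - 2)) = 5*(6 + 4*(-7)) = 5*(6 - 28) = 5*(-22) = -110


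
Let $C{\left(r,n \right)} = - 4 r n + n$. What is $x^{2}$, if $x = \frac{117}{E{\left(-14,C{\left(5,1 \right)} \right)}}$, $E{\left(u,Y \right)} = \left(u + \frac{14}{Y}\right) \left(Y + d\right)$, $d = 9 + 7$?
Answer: $\frac{549081}{78400} \approx 7.0036$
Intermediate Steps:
$d = 16$
$C{\left(r,n \right)} = n - 4 n r$ ($C{\left(r,n \right)} = - 4 n r + n = n - 4 n r$)
$E{\left(u,Y \right)} = \left(16 + Y\right) \left(u + \frac{14}{Y}\right)$ ($E{\left(u,Y \right)} = \left(u + \frac{14}{Y}\right) \left(Y + 16\right) = \left(u + \frac{14}{Y}\right) \left(16 + Y\right) = \left(16 + Y\right) \left(u + \frac{14}{Y}\right)$)
$x = \frac{741}{280}$ ($x = \frac{117}{14 + 16 \left(-14\right) + \frac{224}{1 \left(1 - 20\right)} + 1 \left(1 - 20\right) \left(-14\right)} = \frac{117}{14 - 224 + \frac{224}{1 \left(1 - 20\right)} + 1 \left(1 - 20\right) \left(-14\right)} = \frac{117}{14 - 224 + \frac{224}{1 \left(-19\right)} + 1 \left(-19\right) \left(-14\right)} = \frac{117}{14 - 224 + \frac{224}{-19} - -266} = \frac{117}{14 - 224 + 224 \left(- \frac{1}{19}\right) + 266} = \frac{117}{14 - 224 - \frac{224}{19} + 266} = \frac{117}{\frac{840}{19}} = 117 \cdot \frac{19}{840} = \frac{741}{280} \approx 2.6464$)
$x^{2} = \left(\frac{741}{280}\right)^{2} = \frac{549081}{78400}$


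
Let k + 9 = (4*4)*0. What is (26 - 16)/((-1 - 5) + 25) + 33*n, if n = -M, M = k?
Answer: 5653/19 ≈ 297.53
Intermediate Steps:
k = -9 (k = -9 + (4*4)*0 = -9 + 16*0 = -9 + 0 = -9)
M = -9
n = 9 (n = -1*(-9) = 9)
(26 - 16)/((-1 - 5) + 25) + 33*n = (26 - 16)/((-1 - 5) + 25) + 33*9 = 10/(-6 + 25) + 297 = 10/19 + 297 = 5653/19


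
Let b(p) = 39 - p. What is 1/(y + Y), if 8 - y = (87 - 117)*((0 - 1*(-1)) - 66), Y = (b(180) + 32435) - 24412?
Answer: 1/5940 ≈ 0.00016835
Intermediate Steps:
Y = 7882 (Y = ((39 - 1*180) + 32435) - 24412 = ((39 - 180) + 32435) - 24412 = (-141 + 32435) - 24412 = 32294 - 24412 = 7882)
y = -1942 (y = 8 - (87 - 117)*((0 - 1*(-1)) - 66) = 8 - (-30)*((0 + 1) - 66) = 8 - (-30)*(1 - 66) = 8 - (-30)*(-65) = 8 - 1*1950 = 8 - 1950 = -1942)
1/(y + Y) = 1/(-1942 + 7882) = 1/5940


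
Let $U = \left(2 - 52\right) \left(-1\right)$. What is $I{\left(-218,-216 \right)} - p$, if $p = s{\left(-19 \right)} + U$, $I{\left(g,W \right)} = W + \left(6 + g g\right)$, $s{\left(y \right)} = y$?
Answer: $47283$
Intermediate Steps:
$U = 50$ ($U = \left(-50\right) \left(-1\right) = 50$)
$I{\left(g,W \right)} = 6 + W + g^{2}$ ($I{\left(g,W \right)} = W + \left(6 + g^{2}\right) = 6 + W + g^{2}$)
$p = 31$ ($p = -19 + 50 = 31$)
$I{\left(-218,-216 \right)} - p = \left(6 - 216 + \left(-218\right)^{2}\right) - 31 = \left(6 - 216 + 47524\right) - 31 = 47314 - 31 = 47283$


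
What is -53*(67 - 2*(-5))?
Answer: -4081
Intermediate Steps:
-53*(67 - 2*(-5)) = -53*(67 + 10) = -53*77 = -4081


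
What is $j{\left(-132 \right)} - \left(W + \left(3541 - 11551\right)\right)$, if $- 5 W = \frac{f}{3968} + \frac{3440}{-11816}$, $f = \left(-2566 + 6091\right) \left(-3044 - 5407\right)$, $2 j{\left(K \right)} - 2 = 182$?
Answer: $\frac{38683442289}{5860736} \approx 6600.4$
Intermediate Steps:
$j{\left(K \right)} = 92$ ($j{\left(K \right)} = 1 + \frac{1}{2} \cdot 182 = 1 + 91 = 92$)
$f = -29789775$ ($f = 3525 \left(-8451\right) = -29789775$)
$W = \frac{8800240783}{5860736}$ ($W = - \frac{- \frac{29789775}{3968} + \frac{3440}{-11816}}{5} = - \frac{\left(-29789775\right) \frac{1}{3968} + 3440 \left(- \frac{1}{11816}\right)}{5} = - \frac{- \frac{29789775}{3968} - \frac{430}{1477}}{5} = \left(- \frac{1}{5}\right) \left(- \frac{44001203915}{5860736}\right) = \frac{8800240783}{5860736} \approx 1501.6$)
$j{\left(-132 \right)} - \left(W + \left(3541 - 11551\right)\right) = 92 - \left(\frac{8800240783}{5860736} + \left(3541 - 11551\right)\right) = 92 - \left(\frac{8800240783}{5860736} - 8010\right) = 92 - - \frac{38144254577}{5860736} = 92 + \frac{38144254577}{5860736} = \frac{38683442289}{5860736}$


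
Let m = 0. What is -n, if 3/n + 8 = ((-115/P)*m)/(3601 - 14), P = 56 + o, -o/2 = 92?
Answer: 3/8 ≈ 0.37500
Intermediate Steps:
o = -184 (o = -2*92 = -184)
P = -128 (P = 56 - 184 = -128)
n = -3/8 (n = 3/(-8 + (-115/(-128)*0)/(3601 - 14)) = 3/(-8 + (-115*(-1/128)*0)/3587) = 3/(-8 + ((115/128)*0)*(1/3587)) = 3/(-8 + 0*(1/3587)) = 3/(-8 + 0) = 3/(-8) = 3*(-⅛) = -3/8 ≈ -0.37500)
-n = -1*(-3/8) = 3/8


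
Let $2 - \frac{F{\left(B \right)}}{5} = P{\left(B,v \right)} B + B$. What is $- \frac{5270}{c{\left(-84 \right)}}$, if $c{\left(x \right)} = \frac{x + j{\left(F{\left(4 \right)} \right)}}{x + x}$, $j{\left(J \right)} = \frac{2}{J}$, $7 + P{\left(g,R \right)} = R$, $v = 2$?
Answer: $- \frac{39841200}{3779} \approx -10543.0$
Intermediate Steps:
$P{\left(g,R \right)} = -7 + R$
$F{\left(B \right)} = 10 + 20 B$ ($F{\left(B \right)} = 10 - 5 \left(\left(-7 + 2\right) B + B\right) = 10 - 5 \left(- 5 B + B\right) = 10 - 5 \left(- 4 B\right) = 10 + 20 B$)
$c{\left(x \right)} = \frac{\frac{1}{45} + x}{2 x}$ ($c{\left(x \right)} = \frac{x + \frac{2}{10 + 20 \cdot 4}}{x + x} = \frac{x + \frac{2}{10 + 80}}{2 x} = \left(x + \frac{2}{90}\right) \frac{1}{2 x} = \left(x + 2 \cdot \frac{1}{90}\right) \frac{1}{2 x} = \left(x + \frac{1}{45}\right) \frac{1}{2 x} = \left(\frac{1}{45} + x\right) \frac{1}{2 x} = \frac{\frac{1}{45} + x}{2 x}$)
$- \frac{5270}{c{\left(-84 \right)}} = - \frac{5270}{\frac{1}{90} \frac{1}{-84} \left(1 + 45 \left(-84\right)\right)} = - \frac{5270}{\frac{1}{90} \left(- \frac{1}{84}\right) \left(1 - 3780\right)} = - \frac{5270}{\frac{1}{90} \left(- \frac{1}{84}\right) \left(-3779\right)} = - \frac{5270}{\frac{3779}{7560}} = \left(-5270\right) \frac{7560}{3779} = - \frac{39841200}{3779}$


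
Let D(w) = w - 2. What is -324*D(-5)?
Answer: 2268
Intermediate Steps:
D(w) = -2 + w
-324*D(-5) = -324*(-2 - 5) = -324*(-7) = 2268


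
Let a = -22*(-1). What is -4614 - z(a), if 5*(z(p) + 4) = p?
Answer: -23072/5 ≈ -4614.4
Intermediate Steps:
a = 22
z(p) = -4 + p/5
-4614 - z(a) = -4614 - (-4 + (1/5)*22) = -4614 - (-4 + 22/5) = -4614 - 1*2/5 = -4614 - 2/5 = -23072/5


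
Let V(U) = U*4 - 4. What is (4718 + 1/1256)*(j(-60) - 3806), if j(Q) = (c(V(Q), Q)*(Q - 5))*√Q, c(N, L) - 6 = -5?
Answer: -11276814527/628 - 385177585*I*√15/628 ≈ -1.7957e+7 - 2.3755e+6*I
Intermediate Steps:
V(U) = -4 + 4*U (V(U) = 4*U - 4 = -4 + 4*U)
c(N, L) = 1 (c(N, L) = 6 - 5 = 1)
j(Q) = √Q*(-5 + Q) (j(Q) = (1*(Q - 5))*√Q = (1*(-5 + Q))*√Q = (-5 + Q)*√Q = √Q*(-5 + Q))
(4718 + 1/1256)*(j(-60) - 3806) = (4718 + 1/1256)*(√(-60)*(-5 - 60) - 3806) = (4718 + 1/1256)*((2*I*√15)*(-65) - 3806) = 5925809*(-130*I*√15 - 3806)/1256 = 5925809*(-3806 - 130*I*√15)/1256 = -11276814527/628 - 385177585*I*√15/628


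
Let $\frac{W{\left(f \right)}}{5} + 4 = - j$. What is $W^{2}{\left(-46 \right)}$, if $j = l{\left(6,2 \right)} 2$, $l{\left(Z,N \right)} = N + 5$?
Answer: $8100$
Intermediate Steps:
$l{\left(Z,N \right)} = 5 + N$
$j = 14$ ($j = \left(5 + 2\right) 2 = 7 \cdot 2 = 14$)
$W{\left(f \right)} = -90$ ($W{\left(f \right)} = -20 + 5 \left(\left(-1\right) 14\right) = -20 + 5 \left(-14\right) = -20 - 70 = -90$)
$W^{2}{\left(-46 \right)} = \left(-90\right)^{2} = 8100$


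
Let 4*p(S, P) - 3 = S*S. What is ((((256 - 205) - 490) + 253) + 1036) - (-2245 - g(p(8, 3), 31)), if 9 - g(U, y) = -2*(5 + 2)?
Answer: 3118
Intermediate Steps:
p(S, P) = 3/4 + S**2/4 (p(S, P) = 3/4 + (S*S)/4 = 3/4 + S**2/4)
g(U, y) = 23 (g(U, y) = 9 - (-2)*(5 + 2) = 9 - (-2)*7 = 9 - 1*(-14) = 9 + 14 = 23)
((((256 - 205) - 490) + 253) + 1036) - (-2245 - g(p(8, 3), 31)) = ((((256 - 205) - 490) + 253) + 1036) - (-2245 - 1*23) = (((51 - 490) + 253) + 1036) - (-2245 - 23) = ((-439 + 253) + 1036) - 1*(-2268) = (-186 + 1036) + 2268 = 850 + 2268 = 3118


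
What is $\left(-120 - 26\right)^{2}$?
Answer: $21316$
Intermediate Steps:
$\left(-120 - 26\right)^{2} = \left(-146\right)^{2} = 21316$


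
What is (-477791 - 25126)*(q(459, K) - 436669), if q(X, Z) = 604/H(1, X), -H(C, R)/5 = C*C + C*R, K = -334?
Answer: 126274827437442/575 ≈ 2.1961e+11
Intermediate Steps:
H(C, R) = -5*C**2 - 5*C*R (H(C, R) = -5*(C*C + C*R) = -5*(C**2 + C*R) = -5*C**2 - 5*C*R)
q(X, Z) = 604/(-5 - 5*X) (q(X, Z) = 604/((-5*1*(1 + X))) = 604/(-5 - 5*X))
(-477791 - 25126)*(q(459, K) - 436669) = (-477791 - 25126)*(-604/(5 + 5*459) - 436669) = -502917*(-604/(5 + 2295) - 436669) = -502917*(-604/2300 - 436669) = -502917*(-604*1/2300 - 436669) = -502917*(-151/575 - 436669) = -502917*(-251084826/575) = 126274827437442/575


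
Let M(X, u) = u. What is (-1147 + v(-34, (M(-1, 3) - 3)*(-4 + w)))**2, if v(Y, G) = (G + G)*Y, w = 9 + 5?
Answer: 1315609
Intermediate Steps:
w = 14
v(Y, G) = 2*G*Y (v(Y, G) = (2*G)*Y = 2*G*Y)
(-1147 + v(-34, (M(-1, 3) - 3)*(-4 + w)))**2 = (-1147 + 2*((3 - 3)*(-4 + 14))*(-34))**2 = (-1147 + 2*(0*10)*(-34))**2 = (-1147 + 2*0*(-34))**2 = (-1147 + 0)**2 = (-1147)**2 = 1315609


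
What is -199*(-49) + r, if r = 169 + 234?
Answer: 10154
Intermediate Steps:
r = 403
-199*(-49) + r = -199*(-49) + 403 = 9751 + 403 = 10154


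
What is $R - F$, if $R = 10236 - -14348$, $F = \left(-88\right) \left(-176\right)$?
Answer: $9096$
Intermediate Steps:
$F = 15488$
$R = 24584$ ($R = 10236 + 14348 = 24584$)
$R - F = 24584 - 15488 = 9096$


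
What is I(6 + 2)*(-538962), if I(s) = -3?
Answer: 1616886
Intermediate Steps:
I(6 + 2)*(-538962) = -3*(-538962) = 1616886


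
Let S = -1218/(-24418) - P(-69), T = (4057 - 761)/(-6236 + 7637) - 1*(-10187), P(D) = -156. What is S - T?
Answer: -5917852646/589821 ≈ -10033.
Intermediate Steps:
T = 14275283/1401 (T = 3296/1401 + 10187 = 14275283/1401 ≈ 10189.)
S = 65697/421 (S = -1218/(-24418) - 1*(-156) = -1218*(-1/24418) + 156 = 21/421 + 156 = 65697/421 ≈ 156.05)
S - T = 65697/421 - 1*14275283/1401 = 65697/421 - 14275283/1401 = -5917852646/589821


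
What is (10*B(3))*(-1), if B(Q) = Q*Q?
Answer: -90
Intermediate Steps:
B(Q) = Q²
(10*B(3))*(-1) = (10*3²)*(-1) = (10*9)*(-1) = 90*(-1) = -90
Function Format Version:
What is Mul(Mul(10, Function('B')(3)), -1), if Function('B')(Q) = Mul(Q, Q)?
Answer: -90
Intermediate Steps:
Function('B')(Q) = Pow(Q, 2)
Mul(Mul(10, Function('B')(3)), -1) = Mul(Mul(10, Pow(3, 2)), -1) = Mul(Mul(10, 9), -1) = Mul(90, -1) = -90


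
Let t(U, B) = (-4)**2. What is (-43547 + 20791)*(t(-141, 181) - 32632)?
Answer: 742209696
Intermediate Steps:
t(U, B) = 16
(-43547 + 20791)*(t(-141, 181) - 32632) = (-43547 + 20791)*(16 - 32632) = -22756*(-32616) = 742209696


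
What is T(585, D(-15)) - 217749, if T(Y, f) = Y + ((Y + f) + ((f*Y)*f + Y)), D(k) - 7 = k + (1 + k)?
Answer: 67124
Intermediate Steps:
D(k) = 8 + 2*k (D(k) = 7 + (k + (1 + k)) = 7 + (1 + 2*k) = 8 + 2*k)
T(Y, f) = f + 3*Y + Y*f² (T(Y, f) = Y + ((Y + f) + ((Y*f)*f + Y)) = Y + ((Y + f) + (Y*f² + Y)) = Y + ((Y + f) + (Y + Y*f²)) = Y + (f + 2*Y + Y*f²) = f + 3*Y + Y*f²)
T(585, D(-15)) - 217749 = ((8 + 2*(-15)) + 3*585 + 585*(8 + 2*(-15))²) - 217749 = ((8 - 30) + 1755 + 585*(8 - 30)²) - 217749 = (-22 + 1755 + 585*(-22)²) - 217749 = (-22 + 1755 + 585*484) - 217749 = (-22 + 1755 + 283140) - 217749 = 284873 - 217749 = 67124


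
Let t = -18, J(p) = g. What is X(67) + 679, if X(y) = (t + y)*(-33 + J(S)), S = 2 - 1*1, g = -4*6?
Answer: -2114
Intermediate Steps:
g = -24
S = 1 (S = 2 - 1 = 1)
J(p) = -24
X(y) = 1026 - 57*y (X(y) = (-18 + y)*(-33 - 24) = (-18 + y)*(-57) = 1026 - 57*y)
X(67) + 679 = (1026 - 57*67) + 679 = (1026 - 3819) + 679 = -2793 + 679 = -2114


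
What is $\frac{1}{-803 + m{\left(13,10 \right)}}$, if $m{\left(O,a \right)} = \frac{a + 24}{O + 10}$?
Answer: $- \frac{23}{18435} \approx -0.0012476$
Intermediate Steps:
$m{\left(O,a \right)} = \frac{24 + a}{10 + O}$
$\frac{1}{-803 + m{\left(13,10 \right)}} = \frac{1}{-803 + \frac{24 + 10}{10 + 13}} = \frac{1}{-803 + \frac{1}{23} \cdot 34} = \frac{1}{-803 + \frac{34}{23}} = \frac{1}{- \frac{18435}{23}} = - \frac{23}{18435}$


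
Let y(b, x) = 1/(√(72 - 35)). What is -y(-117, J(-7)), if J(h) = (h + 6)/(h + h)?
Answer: -√37/37 ≈ -0.16440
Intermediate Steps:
J(h) = (6 + h)/(2*h) (J(h) = (6 + h)/((2*h)) = (6 + h)*(1/(2*h)) = (6 + h)/(2*h))
y(b, x) = √37/37 (y(b, x) = 1/(√37) = √37/37)
-y(-117, J(-7)) = -√37/37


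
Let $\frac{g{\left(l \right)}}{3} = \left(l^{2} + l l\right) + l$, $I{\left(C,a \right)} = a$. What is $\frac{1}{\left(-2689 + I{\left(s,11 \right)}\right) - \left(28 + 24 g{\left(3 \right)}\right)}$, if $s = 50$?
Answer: $- \frac{1}{4218} \approx -0.00023708$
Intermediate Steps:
$g{\left(l \right)} = 3 l + 6 l^{2}$ ($g{\left(l \right)} = 3 \left(\left(l^{2} + l l\right) + l\right) = 3 \left(\left(l^{2} + l^{2}\right) + l\right) = 3 \left(2 l^{2} + l\right) = 3 \left(l + 2 l^{2}\right) = 3 l + 6 l^{2}$)
$\frac{1}{\left(-2689 + I{\left(s,11 \right)}\right) - \left(28 + 24 g{\left(3 \right)}\right)} = \frac{1}{\left(-2689 + 11\right) - \left(28 + 24 \cdot 3 \cdot 3 \left(1 + 2 \cdot 3\right)\right)} = \frac{1}{-2678 - \left(28 + 24 \cdot 3 \cdot 3 \left(1 + 6\right)\right)} = \frac{1}{-2678 - \left(28 + 24 \cdot 3 \cdot 3 \cdot 7\right)} = \frac{1}{-2678 - 1540} = \frac{1}{-4218} = - \frac{1}{4218}$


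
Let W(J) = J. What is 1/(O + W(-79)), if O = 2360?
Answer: 1/2281 ≈ 0.00043840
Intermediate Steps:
1/(O + W(-79)) = 1/(2360 - 79) = 1/2281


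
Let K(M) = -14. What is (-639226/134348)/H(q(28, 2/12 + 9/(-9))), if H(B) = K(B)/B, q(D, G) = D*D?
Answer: 8949164/33587 ≈ 266.45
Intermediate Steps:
q(D, G) = D²
H(B) = -14/B
(-639226/134348)/H(q(28, 2/12 + 9/(-9))) = (-639226/134348)/((-14/(28²))) = (-639226*1/134348)/((-14/784)) = -319613/(67174*((-14*1/784))) = -319613/(67174*(-1/56)) = -319613/67174*(-56) = 8949164/33587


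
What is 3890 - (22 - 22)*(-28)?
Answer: 3890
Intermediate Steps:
3890 - (22 - 22)*(-28) = 3890 - 0*(-28) = 3890 - 1*0 = 3890 + 0 = 3890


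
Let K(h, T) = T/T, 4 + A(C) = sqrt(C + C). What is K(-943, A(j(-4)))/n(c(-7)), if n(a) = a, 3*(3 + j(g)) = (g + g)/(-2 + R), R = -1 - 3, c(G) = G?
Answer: -1/7 ≈ -0.14286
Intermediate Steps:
R = -4
j(g) = -3 - g/9 (j(g) = -3 + ((g + g)/(-2 - 4))/3 = -3 + ((2*g)/(-6))/3 = -3 + ((2*g)*(-1/6))/3 = -3 + (-g/3)/3 = -3 - g/9)
A(C) = -4 + sqrt(2)*sqrt(C) (A(C) = -4 + sqrt(C + C) = -4 + sqrt(2*C) = -4 + sqrt(2)*sqrt(C))
K(h, T) = 1
K(-943, A(j(-4)))/n(c(-7)) = 1/(-7) = 1*(-1/7) = -1/7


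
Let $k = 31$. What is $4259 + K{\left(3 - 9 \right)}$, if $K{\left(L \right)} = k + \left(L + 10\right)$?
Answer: $4294$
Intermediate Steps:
$K{\left(L \right)} = 41 + L$ ($K{\left(L \right)} = 31 + \left(L + 10\right) = 31 + \left(10 + L\right) = 41 + L$)
$4259 + K{\left(3 - 9 \right)} = 4259 + \left(41 + \left(3 - 9\right)\right) = 4259 + \left(41 - 6\right) = 4259 + 35 = 4294$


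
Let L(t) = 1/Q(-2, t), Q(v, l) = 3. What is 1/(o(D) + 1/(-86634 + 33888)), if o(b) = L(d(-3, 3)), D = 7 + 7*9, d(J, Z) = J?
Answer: 52746/17581 ≈ 3.0002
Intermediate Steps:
L(t) = ⅓ (L(t) = 1/3 = ⅓)
D = 70 (D = 7 + 63 = 70)
o(b) = ⅓
1/(o(D) + 1/(-86634 + 33888)) = 1/(⅓ + 1/(-86634 + 33888)) = 1/(⅓ + 1/(-52746)) = 1/(⅓ - 1/52746) = 1/(17581/52746) = 52746/17581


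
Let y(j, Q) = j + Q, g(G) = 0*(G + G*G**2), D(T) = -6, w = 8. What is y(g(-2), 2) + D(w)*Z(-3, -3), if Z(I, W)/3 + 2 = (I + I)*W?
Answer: -286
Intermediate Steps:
Z(I, W) = -6 + 6*I*W (Z(I, W) = -6 + 3*((I + I)*W) = -6 + 3*((2*I)*W) = -6 + 3*(2*I*W) = -6 + 6*I*W)
g(G) = 0 (g(G) = 0*(G + G**3) = 0)
y(j, Q) = Q + j
y(g(-2), 2) + D(w)*Z(-3, -3) = (2 + 0) - 6*(-6 + 6*(-3)*(-3)) = 2 - 6*(-6 + 54) = 2 - 6*48 = 2 - 288 = -286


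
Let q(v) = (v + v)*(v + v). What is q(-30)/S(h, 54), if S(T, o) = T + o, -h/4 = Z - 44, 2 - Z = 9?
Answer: 600/43 ≈ 13.953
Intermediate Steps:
q(v) = 4*v**2 (q(v) = (2*v)*(2*v) = 4*v**2)
Z = -7 (Z = 2 - 1*9 = 2 - 9 = -7)
h = 204 (h = -4*(-7 - 44) = -4*(-51) = 204)
q(-30)/S(h, 54) = (4*(-30)**2)/(204 + 54) = (4*900)/258 = 3600*(1/258) = 600/43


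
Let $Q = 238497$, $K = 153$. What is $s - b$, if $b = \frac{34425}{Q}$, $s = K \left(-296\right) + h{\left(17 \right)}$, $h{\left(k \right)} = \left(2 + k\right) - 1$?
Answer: $- \frac{3598931205}{79499} \approx -45270.0$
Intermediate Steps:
$h{\left(k \right)} = 1 + k$
$s = -45270$ ($s = 153 \left(-296\right) + \left(1 + 17\right) = -45288 + 18 = -45270$)
$b = \frac{11475}{79499}$ ($b = \frac{34425}{238497} = 34425 \cdot \frac{1}{238497} = \frac{11475}{79499} \approx 0.14434$)
$s - b = -45270 - \frac{11475}{79499} = - \frac{3598931205}{79499}$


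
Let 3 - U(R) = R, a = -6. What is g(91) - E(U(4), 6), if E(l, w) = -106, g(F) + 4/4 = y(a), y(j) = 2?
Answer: 107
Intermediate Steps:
g(F) = 1 (g(F) = -1 + 2 = 1)
U(R) = 3 - R
g(91) - E(U(4), 6) = 1 - 1*(-106) = 1 + 106 = 107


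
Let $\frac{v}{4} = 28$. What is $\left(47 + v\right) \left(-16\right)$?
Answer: $-2544$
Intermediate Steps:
$v = 112$ ($v = 4 \cdot 28 = 112$)
$\left(47 + v\right) \left(-16\right) = \left(47 + 112\right) \left(-16\right) = 159 \left(-16\right) = -2544$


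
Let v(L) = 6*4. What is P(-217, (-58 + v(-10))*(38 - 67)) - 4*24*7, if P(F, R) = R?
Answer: 314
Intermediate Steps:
v(L) = 24
P(-217, (-58 + v(-10))*(38 - 67)) - 4*24*7 = (-58 + 24)*(38 - 67) - 4*24*7 = -34*(-29) - 96*7 = 986 - 672 = 314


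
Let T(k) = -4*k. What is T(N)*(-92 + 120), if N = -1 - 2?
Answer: 336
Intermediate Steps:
N = -3
T(N)*(-92 + 120) = (-4*(-3))*(-92 + 120) = 12*28 = 336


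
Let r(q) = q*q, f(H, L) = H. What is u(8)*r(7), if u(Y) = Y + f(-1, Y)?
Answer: 343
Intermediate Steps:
r(q) = q**2
u(Y) = -1 + Y (u(Y) = Y - 1 = -1 + Y)
u(8)*r(7) = (-1 + 8)*7**2 = 7*49 = 343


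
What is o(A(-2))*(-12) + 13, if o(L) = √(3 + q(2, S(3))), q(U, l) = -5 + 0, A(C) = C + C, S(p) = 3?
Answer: 13 - 12*I*√2 ≈ 13.0 - 16.971*I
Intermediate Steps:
A(C) = 2*C
q(U, l) = -5
o(L) = I*√2 (o(L) = √(3 - 5) = √(-2) = I*√2)
o(A(-2))*(-12) + 13 = (I*√2)*(-12) + 13 = -12*I*√2 + 13 = 13 - 12*I*√2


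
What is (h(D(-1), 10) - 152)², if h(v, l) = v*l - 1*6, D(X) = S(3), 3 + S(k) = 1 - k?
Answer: 43264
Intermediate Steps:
S(k) = -2 - k (S(k) = -3 + (1 - k) = -2 - k)
D(X) = -5 (D(X) = -2 - 1*3 = -2 - 3 = -5)
h(v, l) = -6 + l*v (h(v, l) = l*v - 6 = -6 + l*v)
(h(D(-1), 10) - 152)² = ((-6 + 10*(-5)) - 152)² = ((-6 - 50) - 152)² = (-56 - 152)² = (-208)² = 43264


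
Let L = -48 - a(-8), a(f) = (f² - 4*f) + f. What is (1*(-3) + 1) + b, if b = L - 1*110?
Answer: -248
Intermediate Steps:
a(f) = f² - 3*f
L = -136 (L = -48 - (-8)*(-3 - 8) = -48 - (-8)*(-11) = -48 - 1*88 = -48 - 88 = -136)
b = -246 (b = -136 - 1*110 = -136 - 110 = -246)
(1*(-3) + 1) + b = (1*(-3) + 1) - 246 = (-3 + 1) - 246 = -2 - 246 = -248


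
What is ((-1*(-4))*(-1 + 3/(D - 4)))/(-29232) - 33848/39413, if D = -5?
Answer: -185481475/216022653 ≈ -0.85862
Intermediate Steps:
((-1*(-4))*(-1 + 3/(D - 4)))/(-29232) - 33848/39413 = ((-1*(-4))*(-1 + 3/(-5 - 4)))/(-29232) - 33848/39413 = (4*(-1 + 3/(-9)))*(-1/29232) - 33848*1/39413 = (4*(-1 + 3*(-1/9)))*(-1/29232) - 33848/39413 = (4*(-1 - 1/3))*(-1/29232) - 33848/39413 = (4*(-4/3))*(-1/29232) - 33848/39413 = -16/3*(-1/29232) - 33848/39413 = 1/5481 - 33848/39413 = -185481475/216022653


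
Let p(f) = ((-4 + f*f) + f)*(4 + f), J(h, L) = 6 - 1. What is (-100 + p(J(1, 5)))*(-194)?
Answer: -25996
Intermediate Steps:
J(h, L) = 5
p(f) = (4 + f)*(-4 + f + f²) (p(f) = ((-4 + f²) + f)*(4 + f) = (-4 + f + f²)*(4 + f) = (4 + f)*(-4 + f + f²))
(-100 + p(J(1, 5)))*(-194) = (-100 + (-16 + 5³ + 5*5²))*(-194) = (-100 + (-16 + 125 + 5*25))*(-194) = (-100 + (-16 + 125 + 125))*(-194) = (-100 + 234)*(-194) = 134*(-194) = -25996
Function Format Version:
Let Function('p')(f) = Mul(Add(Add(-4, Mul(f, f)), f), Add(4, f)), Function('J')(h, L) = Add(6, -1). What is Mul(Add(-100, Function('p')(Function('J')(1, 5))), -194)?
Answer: -25996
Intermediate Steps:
Function('J')(h, L) = 5
Function('p')(f) = Mul(Add(4, f), Add(-4, f, Pow(f, 2))) (Function('p')(f) = Mul(Add(Add(-4, Pow(f, 2)), f), Add(4, f)) = Mul(Add(-4, f, Pow(f, 2)), Add(4, f)) = Mul(Add(4, f), Add(-4, f, Pow(f, 2))))
Mul(Add(-100, Function('p')(Function('J')(1, 5))), -194) = Mul(Add(-100, Add(-16, Pow(5, 3), Mul(5, Pow(5, 2)))), -194) = Mul(Add(-100, Add(-16, 125, Mul(5, 25))), -194) = Mul(Add(-100, Add(-16, 125, 125)), -194) = Mul(Add(-100, 234), -194) = Mul(134, -194) = -25996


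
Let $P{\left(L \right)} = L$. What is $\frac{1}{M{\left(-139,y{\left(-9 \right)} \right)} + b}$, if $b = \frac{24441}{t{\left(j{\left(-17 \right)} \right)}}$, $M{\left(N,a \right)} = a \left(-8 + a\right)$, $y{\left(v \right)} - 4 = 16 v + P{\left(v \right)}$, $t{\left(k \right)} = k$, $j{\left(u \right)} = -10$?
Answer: $\frac{10}{209489} \approx 4.7735 \cdot 10^{-5}$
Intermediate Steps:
$y{\left(v \right)} = 4 + 17 v$ ($y{\left(v \right)} = 4 + \left(16 v + v\right) = 4 + 17 v$)
$b = - \frac{24441}{10}$ ($b = \frac{24441}{-10} = 24441 \left(- \frac{1}{10}\right) = - \frac{24441}{10} \approx -2444.1$)
$\frac{1}{M{\left(-139,y{\left(-9 \right)} \right)} + b} = \frac{1}{\left(4 + 17 \left(-9\right)\right) \left(-8 + \left(4 + 17 \left(-9\right)\right)\right) - \frac{24441}{10}} = \frac{1}{\left(4 - 153\right) \left(-8 + \left(4 - 153\right)\right) - \frac{24441}{10}} = \frac{1}{- 149 \left(-8 - 149\right) - \frac{24441}{10}} = \frac{1}{\left(-149\right) \left(-157\right) - \frac{24441}{10}} = \frac{1}{23393 - \frac{24441}{10}} = \frac{1}{\frac{209489}{10}} = \frac{10}{209489}$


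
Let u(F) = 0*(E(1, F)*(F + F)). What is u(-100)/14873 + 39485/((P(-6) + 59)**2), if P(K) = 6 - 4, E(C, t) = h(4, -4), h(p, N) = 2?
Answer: 39485/3721 ≈ 10.611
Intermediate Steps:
E(C, t) = 2
P(K) = 2
u(F) = 0 (u(F) = 0*(2*(F + F)) = 0*(2*(2*F)) = 0*(4*F) = 0)
u(-100)/14873 + 39485/((P(-6) + 59)**2) = 0/14873 + 39485/((2 + 59)**2) = 0*(1/14873) + 39485/(61**2) = 0 + 39485/3721 = 39485/3721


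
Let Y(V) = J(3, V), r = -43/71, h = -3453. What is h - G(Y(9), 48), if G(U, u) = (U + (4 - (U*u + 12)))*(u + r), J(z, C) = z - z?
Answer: -218243/71 ≈ -3073.8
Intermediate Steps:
J(z, C) = 0
r = -43/71 (r = -43*1/71 = -43/71 ≈ -0.60563)
Y(V) = 0
G(U, u) = (-43/71 + u)*(-8 + U - U*u) (G(U, u) = (U + (4 - (U*u + 12)))*(u - 43/71) = (U + (4 - (12 + U*u)))*(-43/71 + u) = (U + (4 + (-12 - U*u)))*(-43/71 + u) = (U + (-8 - U*u))*(-43/71 + u) = (-8 + U - U*u)*(-43/71 + u) = (-43/71 + u)*(-8 + U - U*u))
h - G(Y(9), 48) = -3453 - (344/71 - 8*48 - 43/71*0 - 1*0*48² + (114/71)*0*48) = -3453 - (344/71 - 384 + 0 - 1*0*2304 + 0) = -3453 - (344/71 - 384 + 0 + 0 + 0) = -3453 - 1*(-26920/71) = -3453 + 26920/71 = -218243/71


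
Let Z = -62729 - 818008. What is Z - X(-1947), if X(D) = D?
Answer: -878790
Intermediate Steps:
Z = -880737
Z - X(-1947) = -880737 - 1*(-1947) = -880737 + 1947 = -878790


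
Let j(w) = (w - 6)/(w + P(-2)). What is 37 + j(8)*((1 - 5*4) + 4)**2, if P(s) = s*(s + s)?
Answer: 521/8 ≈ 65.125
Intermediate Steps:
P(s) = 2*s**2 (P(s) = s*(2*s) = 2*s**2)
j(w) = (-6 + w)/(8 + w) (j(w) = (w - 6)/(w + 2*(-2)**2) = (-6 + w)/(w + 2*4) = (-6 + w)/(w + 8) = (-6 + w)/(8 + w))
37 + j(8)*((1 - 5*4) + 4)**2 = 37 + ((-6 + 8)/(8 + 8))*((1 - 5*4) + 4)**2 = 37 + (2/16)*((1 - 20) + 4)**2 = 37 + ((1/16)*2)*(-19 + 4)**2 = 37 + (1/8)*(-15)**2 = 37 + (1/8)*225 = 37 + 225/8 = 521/8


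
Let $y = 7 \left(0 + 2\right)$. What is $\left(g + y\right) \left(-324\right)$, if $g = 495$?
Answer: $-164916$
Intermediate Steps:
$y = 14$ ($y = 7 \cdot 2 = 14$)
$\left(g + y\right) \left(-324\right) = \left(495 + 14\right) \left(-324\right) = 509 \left(-324\right) = -164916$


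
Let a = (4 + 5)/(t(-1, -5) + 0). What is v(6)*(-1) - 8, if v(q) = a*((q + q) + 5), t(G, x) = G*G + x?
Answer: 121/4 ≈ 30.250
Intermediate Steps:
t(G, x) = x + G**2 (t(G, x) = G**2 + x = x + G**2)
a = -9/4 (a = (4 + 5)/((-5 + (-1)**2) + 0) = 9/((-5 + 1) + 0) = 9/(-4 + 0) = 9/(-4) = 9*(-1/4) = -9/4 ≈ -2.2500)
v(q) = -45/4 - 9*q/2 (v(q) = -9*((q + q) + 5)/4 = -9*(2*q + 5)/4 = -9*(5 + 2*q)/4 = -45/4 - 9*q/2)
v(6)*(-1) - 8 = (-45/4 - 9/2*6)*(-1) - 8 = (-45/4 - 27)*(-1) - 8 = -153/4*(-1) - 8 = 153/4 - 8 = 121/4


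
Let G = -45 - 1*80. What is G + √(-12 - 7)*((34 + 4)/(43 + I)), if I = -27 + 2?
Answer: -125 + 19*I*√19/9 ≈ -125.0 + 9.2021*I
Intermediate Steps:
I = -25
G = -125 (G = -45 - 80 = -125)
G + √(-12 - 7)*((34 + 4)/(43 + I)) = -125 + √(-12 - 7)*((34 + 4)/(43 - 25)) = -125 + √(-19)*(38/18) = -125 + (I*√19)*(38*(1/18)) = -125 + (I*√19)*(19/9) = -125 + 19*I*√19/9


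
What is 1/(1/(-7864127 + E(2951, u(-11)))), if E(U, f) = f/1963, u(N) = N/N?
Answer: -15437281300/1963 ≈ -7.8641e+6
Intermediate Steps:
u(N) = 1
E(U, f) = f/1963 (E(U, f) = f*(1/1963) = f/1963)
1/(1/(-7864127 + E(2951, u(-11)))) = 1/(1/(-7864127 + (1/1963)*1)) = 1/(1/(-7864127 + 1/1963)) = 1/(1/(-15437281300/1963)) = 1/(-1963/15437281300) = -15437281300/1963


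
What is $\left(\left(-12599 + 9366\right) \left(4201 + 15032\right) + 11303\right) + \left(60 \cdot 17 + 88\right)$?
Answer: $-62167878$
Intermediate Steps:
$\left(\left(-12599 + 9366\right) \left(4201 + 15032\right) + 11303\right) + \left(60 \cdot 17 + 88\right) = \left(\left(-3233\right) 19233 + 11303\right) + \left(1020 + 88\right) = \left(-62180289 + 11303\right) + 1108 = -62168986 + 1108 = -62167878$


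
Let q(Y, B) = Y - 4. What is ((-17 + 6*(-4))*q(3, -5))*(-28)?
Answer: -1148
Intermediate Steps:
q(Y, B) = -4 + Y
((-17 + 6*(-4))*q(3, -5))*(-28) = ((-17 + 6*(-4))*(-4 + 3))*(-28) = ((-17 - 24)*(-1))*(-28) = -41*(-1)*(-28) = 41*(-28) = -1148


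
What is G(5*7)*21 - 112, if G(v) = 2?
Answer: -70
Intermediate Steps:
G(5*7)*21 - 112 = 2*21 - 112 = 42 - 112 = -70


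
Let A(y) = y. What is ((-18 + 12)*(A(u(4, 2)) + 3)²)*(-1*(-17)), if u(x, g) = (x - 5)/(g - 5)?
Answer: -3400/3 ≈ -1133.3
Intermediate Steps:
u(x, g) = (-5 + x)/(-5 + g)
((-18 + 12)*(A(u(4, 2)) + 3)²)*(-1*(-17)) = ((-18 + 12)*((-5 + 4)/(-5 + 2) + 3)²)*(-1*(-17)) = -6*(-1/(-3) + 3)²*17 = -6*(-⅓*(-1) + 3)²*17 = -6*(⅓ + 3)²*17 = -6*(10/3)²*17 = -6*100/9*17 = -200/3*17 = -3400/3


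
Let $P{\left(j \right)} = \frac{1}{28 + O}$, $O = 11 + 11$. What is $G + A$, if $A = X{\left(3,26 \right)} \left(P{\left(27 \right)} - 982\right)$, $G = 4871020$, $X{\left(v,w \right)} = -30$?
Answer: $\frac{24502397}{5} \approx 4.9005 \cdot 10^{6}$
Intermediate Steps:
$O = 22$
$P{\left(j \right)} = \frac{1}{50}$ ($P{\left(j \right)} = \frac{1}{28 + 22} = \frac{1}{50}$)
$A = \frac{147297}{5}$ ($A = - 30 \left(\frac{1}{50} - 982\right) = \left(-30\right) \left(- \frac{49099}{50}\right) = \frac{147297}{5} \approx 29459.0$)
$G + A = 4871020 + \frac{147297}{5} = \frac{24502397}{5}$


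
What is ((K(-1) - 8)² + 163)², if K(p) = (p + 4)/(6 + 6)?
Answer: 12737761/256 ≈ 49757.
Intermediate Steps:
K(p) = ⅓ + p/12 (K(p) = (4 + p)/12 = (4 + p)*(1/12) = ⅓ + p/12)
((K(-1) - 8)² + 163)² = (((⅓ + (1/12)*(-1)) - 8)² + 163)² = (((⅓ - 1/12) - 8)² + 163)² = ((¼ - 8)² + 163)² = ((-31/4)² + 163)² = (961/16 + 163)² = (3569/16)² = 12737761/256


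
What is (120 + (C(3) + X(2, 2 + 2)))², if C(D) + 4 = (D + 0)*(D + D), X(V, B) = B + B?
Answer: 20164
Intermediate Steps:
X(V, B) = 2*B
C(D) = -4 + 2*D² (C(D) = -4 + (D + 0)*(D + D) = -4 + D*(2*D) = -4 + 2*D²)
(120 + (C(3) + X(2, 2 + 2)))² = (120 + ((-4 + 2*3²) + 2*(2 + 2)))² = (120 + ((-4 + 2*9) + 2*4))² = (120 + ((-4 + 18) + 8))² = (120 + (14 + 8))² = (120 + 22)² = 142² = 20164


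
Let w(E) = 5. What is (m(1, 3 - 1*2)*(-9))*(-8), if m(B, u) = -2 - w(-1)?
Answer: -504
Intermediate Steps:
m(B, u) = -7 (m(B, u) = -2 - 1*5 = -2 - 5 = -7)
(m(1, 3 - 1*2)*(-9))*(-8) = -7*(-9)*(-8) = 63*(-8) = -504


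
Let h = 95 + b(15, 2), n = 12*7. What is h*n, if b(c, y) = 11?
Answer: 8904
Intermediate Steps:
n = 84
h = 106 (h = 95 + 11 = 106)
h*n = 106*84 = 8904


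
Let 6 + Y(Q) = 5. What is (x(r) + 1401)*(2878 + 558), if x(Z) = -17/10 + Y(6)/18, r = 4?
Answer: 216351176/45 ≈ 4.8078e+6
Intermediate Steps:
Y(Q) = -1 (Y(Q) = -6 + 5 = -1)
x(Z) = -79/45 (x(Z) = -17/10 - 1/18 = -79/45)
(x(r) + 1401)*(2878 + 558) = (-79/45 + 1401)*(2878 + 558) = (62966/45)*3436 = 216351176/45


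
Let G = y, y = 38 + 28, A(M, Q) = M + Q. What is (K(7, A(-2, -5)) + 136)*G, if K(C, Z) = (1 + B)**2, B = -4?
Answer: 9570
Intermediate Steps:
y = 66
G = 66
K(C, Z) = 9 (K(C, Z) = (1 - 4)**2 = (-3)**2 = 9)
(K(7, A(-2, -5)) + 136)*G = (9 + 136)*66 = 145*66 = 9570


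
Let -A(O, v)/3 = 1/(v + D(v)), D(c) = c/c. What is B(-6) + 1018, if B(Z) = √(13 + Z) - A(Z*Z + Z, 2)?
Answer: 1019 + √7 ≈ 1021.6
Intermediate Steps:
D(c) = 1
A(O, v) = -3/(1 + v) (A(O, v) = -3/(v + 1) = -3/(1 + v))
B(Z) = 1 + √(13 + Z) (B(Z) = √(13 + Z) - (-3)/(1 + 2) = √(13 + Z) - (-3)/3 = √(13 + Z) - 1*(-1) = √(13 + Z) + 1 = 1 + √(13 + Z))
B(-6) + 1018 = (1 + √(13 - 6)) + 1018 = (1 + √7) + 1018 = 1019 + √7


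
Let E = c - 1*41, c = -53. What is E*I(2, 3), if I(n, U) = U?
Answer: -282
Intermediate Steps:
E = -94 (E = -53 - 1*41 = -53 - 41 = -94)
E*I(2, 3) = -94*3 = -282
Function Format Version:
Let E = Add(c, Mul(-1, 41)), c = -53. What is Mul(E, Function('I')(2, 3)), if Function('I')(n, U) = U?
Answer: -282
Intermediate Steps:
E = -94 (E = Add(-53, Mul(-1, 41)) = Add(-53, -41) = -94)
Mul(E, Function('I')(2, 3)) = Mul(-94, 3) = -282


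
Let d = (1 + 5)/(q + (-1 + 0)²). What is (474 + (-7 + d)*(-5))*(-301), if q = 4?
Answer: -151403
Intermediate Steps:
d = 6/5 (d = (1 + 5)/(4 + (-1 + 0)²) = 6/(4 + (-1)²) = 6/(4 + 1) = 6/5 ≈ 1.2000)
(474 + (-7 + d)*(-5))*(-301) = (474 + (-7 + 6/5)*(-5))*(-301) = (474 - 29/5*(-5))*(-301) = (474 + 29)*(-301) = 503*(-301) = -151403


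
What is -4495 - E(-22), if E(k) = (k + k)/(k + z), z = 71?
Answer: -220211/49 ≈ -4494.1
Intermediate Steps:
E(k) = 2*k/(71 + k) (E(k) = (k + k)/(k + 71) = (2*k)/(71 + k) = 2*k/(71 + k))
-4495 - E(-22) = -4495 - 2*(-22)/(71 - 22) = -4495 - 2*(-22)/49 = -4495 - 1*(-44/49) = -4495 + 44/49 = -220211/49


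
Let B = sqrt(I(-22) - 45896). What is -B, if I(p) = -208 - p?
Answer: -I*sqrt(46082) ≈ -214.67*I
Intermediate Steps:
B = I*sqrt(46082) (B = sqrt((-208 - 1*(-22)) - 45896) = sqrt((-208 + 22) - 45896) = sqrt(-186 - 45896) = sqrt(-46082) = I*sqrt(46082) ≈ 214.67*I)
-B = -I*sqrt(46082)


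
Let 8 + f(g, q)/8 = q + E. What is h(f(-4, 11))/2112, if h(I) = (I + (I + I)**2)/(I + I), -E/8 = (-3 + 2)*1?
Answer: 353/4224 ≈ 0.083570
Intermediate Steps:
E = 8 (E = -8*(-3 + 2) = -(-8) = -8*(-1) = 8)
f(g, q) = 8*q (f(g, q) = -64 + 8*(q + 8) = -64 + 8*(8 + q) = -64 + (64 + 8*q) = 8*q)
h(I) = (I + 4*I**2)/(2*I) (h(I) = (I + (2*I)**2)/((2*I)) = (I + 4*I**2)*(1/(2*I)) = (I + 4*I**2)/(2*I))
h(f(-4, 11))/2112 = (1/2 + 2*(8*11))/2112 = (1/2 + 2*88)*(1/2112) = (1/2 + 176)*(1/2112) = (353/2)*(1/2112) = 353/4224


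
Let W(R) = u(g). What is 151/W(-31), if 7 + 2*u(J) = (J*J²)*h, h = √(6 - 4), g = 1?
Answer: -2114/47 - 302*√2/47 ≈ -54.066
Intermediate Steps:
h = √2 ≈ 1.4142
u(J) = -7/2 + √2*J³/2 (u(J) = -7/2 + ((J*J²)*√2)/2 = -7/2 + (J³*√2)/2 = -7/2 + (√2*J³)/2 = -7/2 + √2*J³/2)
W(R) = -7/2 + √2/2 (W(R) = -7/2 + (½)*√2*1³ = -7/2 + (½)*√2*1 = -7/2 + √2/2)
151/W(-31) = 151/(-7/2 + √2/2)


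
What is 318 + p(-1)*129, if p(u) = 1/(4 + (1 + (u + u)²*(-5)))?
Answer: 1547/5 ≈ 309.40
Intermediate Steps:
p(u) = 1/(5 - 20*u²) (p(u) = 1/(4 + (1 + (2*u)²*(-5))) = 1/(4 + (1 + (4*u²)*(-5))) = 1/(4 + (1 - 20*u²)) = 1/(5 - 20*u²))
318 + p(-1)*129 = 318 - 1/(-5 + 20*(-1)²)*129 = 318 - 1/(-5 + 20*1)*129 = 318 - 1/(-5 + 20)*129 = 318 - 1/15*129 = 318 - 43/5 = 1547/5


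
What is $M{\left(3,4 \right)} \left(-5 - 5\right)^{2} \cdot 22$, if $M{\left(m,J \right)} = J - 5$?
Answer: $-2200$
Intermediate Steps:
$M{\left(m,J \right)} = -5 + J$ ($M{\left(m,J \right)} = J - 5 = -5 + J$)
$M{\left(3,4 \right)} \left(-5 - 5\right)^{2} \cdot 22 = \left(-5 + 4\right) \left(-5 - 5\right)^{2} \cdot 22 = - \left(-10\right)^{2} \cdot 22 = \left(-1\right) 100 \cdot 22 = \left(-100\right) 22 = -2200$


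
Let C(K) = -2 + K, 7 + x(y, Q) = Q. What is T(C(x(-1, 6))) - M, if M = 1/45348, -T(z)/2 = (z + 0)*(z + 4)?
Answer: 272087/45348 ≈ 6.0000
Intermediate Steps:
x(y, Q) = -7 + Q
T(z) = -2*z*(4 + z) (T(z) = -2*(z + 0)*(z + 4) = -2*z*(4 + z))
M = 1/45348 ≈ 2.2052e-5
T(C(x(-1, 6))) - M = -2*(-2 + (-7 + 6))*(4 + (-2 + (-7 + 6))) - 1*1/45348 = -2*(-2 - 1)*(4 + (-2 - 1)) - 1/45348 = -2*(-3)*(4 - 3) - 1/45348 = -2*(-3)*1 - 1/45348 = 6 - 1/45348 = 272087/45348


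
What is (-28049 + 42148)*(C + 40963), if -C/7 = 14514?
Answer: -854892865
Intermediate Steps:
C = -101598 (C = -7*14514 = -101598)
(-28049 + 42148)*(C + 40963) = (-28049 + 42148)*(-101598 + 40963) = 14099*(-60635) = -854892865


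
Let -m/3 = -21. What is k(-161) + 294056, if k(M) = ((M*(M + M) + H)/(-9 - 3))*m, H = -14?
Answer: 21959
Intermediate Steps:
m = 63 (m = -3*(-21) = 63)
k(M) = 147/2 - 21*M²/2 (k(M) = ((M*(M + M) - 14)/(-9 - 3))*63 = ((M*(2*M) - 14)/(-12))*63 = ((2*M² - 14)*(-1/12))*63 = ((-14 + 2*M²)*(-1/12))*63 = (7/6 - M²/6)*63 = 147/2 - 21*M²/2)
k(-161) + 294056 = (147/2 - 21/2*(-161)²) + 294056 = (147/2 - 21/2*25921) + 294056 = (147/2 - 544341/2) + 294056 = -272097 + 294056 = 21959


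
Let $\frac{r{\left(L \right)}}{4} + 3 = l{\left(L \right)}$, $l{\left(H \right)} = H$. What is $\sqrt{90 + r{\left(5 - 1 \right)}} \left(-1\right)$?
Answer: $- \sqrt{94} \approx -9.6954$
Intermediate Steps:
$r{\left(L \right)} = -12 + 4 L$
$\sqrt{90 + r{\left(5 - 1 \right)}} \left(-1\right) = \sqrt{90 - \left(12 - 4 \left(5 - 1\right)\right)} \left(-1\right) = \sqrt{90 + \left(-12 + 4 \cdot 4\right)} \left(-1\right) = \sqrt{90 + \left(-12 + 16\right)} \left(-1\right) = \sqrt{90 + 4} \left(-1\right) = \sqrt{94} \left(-1\right) = - \sqrt{94}$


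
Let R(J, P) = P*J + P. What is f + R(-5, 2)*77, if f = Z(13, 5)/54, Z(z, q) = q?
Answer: -33259/54 ≈ -615.91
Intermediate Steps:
R(J, P) = P + J*P (R(J, P) = J*P + P = P + J*P)
f = 5/54 ≈ 0.092593
f + R(-5, 2)*77 = 5/54 + (2*(1 - 5))*77 = 5/54 + (2*(-4))*77 = 5/54 - 8*77 = 5/54 - 616 = -33259/54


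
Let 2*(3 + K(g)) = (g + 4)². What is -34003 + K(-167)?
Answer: -41443/2 ≈ -20722.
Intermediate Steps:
K(g) = -3 + (4 + g)²/2 (K(g) = -3 + (g + 4)²/2 = -3 + (4 + g)²/2)
-34003 + K(-167) = -34003 + (-3 + (4 - 167)²/2) = -34003 + (-3 + (½)*(-163)²) = -34003 + (-3 + (½)*26569) = -34003 + (-3 + 26569/2) = -34003 + 26563/2 = -41443/2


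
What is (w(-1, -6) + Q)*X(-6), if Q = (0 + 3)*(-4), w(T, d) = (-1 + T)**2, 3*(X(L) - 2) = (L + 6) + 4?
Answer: -80/3 ≈ -26.667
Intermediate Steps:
X(L) = 16/3 + L/3 (X(L) = 2 + ((L + 6) + 4)/3 = 2 + ((6 + L) + 4)/3 = 2 + (10 + L)/3 = 2 + (10/3 + L/3) = 16/3 + L/3)
Q = -12 (Q = 3*(-4) = -12)
(w(-1, -6) + Q)*X(-6) = ((-1 - 1)**2 - 12)*(16/3 + (1/3)*(-6)) = ((-2)**2 - 12)*(16/3 - 2) = (4 - 12)*(10/3) = -8*10/3 = -80/3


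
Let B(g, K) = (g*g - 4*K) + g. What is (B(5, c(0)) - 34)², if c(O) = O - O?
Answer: 16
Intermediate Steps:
c(O) = 0
B(g, K) = g + g² - 4*K (B(g, K) = (g² - 4*K) + g = g + g² - 4*K)
(B(5, c(0)) - 34)² = ((5 + 5² - 4*0) - 34)² = ((5 + 25 + 0) - 34)² = (30 - 34)² = (-4)² = 16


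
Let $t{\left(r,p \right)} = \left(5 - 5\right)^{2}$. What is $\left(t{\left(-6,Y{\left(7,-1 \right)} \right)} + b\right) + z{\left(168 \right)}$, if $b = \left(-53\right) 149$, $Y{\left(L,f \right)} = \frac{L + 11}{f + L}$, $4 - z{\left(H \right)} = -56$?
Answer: $-7837$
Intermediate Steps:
$z{\left(H \right)} = 60$ ($z{\left(H \right)} = 4 - -56 = 4 + 56 = 60$)
$Y{\left(L,f \right)} = \frac{11 + L}{L + f}$
$b = -7897$
$t{\left(r,p \right)} = 0$ ($t{\left(r,p \right)} = 0^{2} = 0$)
$\left(t{\left(-6,Y{\left(7,-1 \right)} \right)} + b\right) + z{\left(168 \right)} = \left(0 - 7897\right) + 60 = -7897 + 60 = -7837$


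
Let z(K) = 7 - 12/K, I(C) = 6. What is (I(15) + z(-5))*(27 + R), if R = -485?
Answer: -35266/5 ≈ -7053.2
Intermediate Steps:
z(K) = 7 - 12/K
(I(15) + z(-5))*(27 + R) = (6 + (7 - 12/(-5)))*(27 - 485) = (6 + (7 - 12*(-⅕)))*(-458) = (6 + (7 + 12/5))*(-458) = (6 + 47/5)*(-458) = (77/5)*(-458) = -35266/5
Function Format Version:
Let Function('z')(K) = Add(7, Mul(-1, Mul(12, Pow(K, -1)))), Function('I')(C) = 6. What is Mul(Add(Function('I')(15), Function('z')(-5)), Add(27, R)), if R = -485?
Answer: Rational(-35266, 5) ≈ -7053.2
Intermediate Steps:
Function('z')(K) = Add(7, Mul(-12, Pow(K, -1)))
Mul(Add(Function('I')(15), Function('z')(-5)), Add(27, R)) = Mul(Add(6, Add(7, Mul(-12, Pow(-5, -1)))), Add(27, -485)) = Mul(Add(6, Add(7, Mul(-12, Rational(-1, 5)))), -458) = Mul(Add(6, Add(7, Rational(12, 5))), -458) = Mul(Add(6, Rational(47, 5)), -458) = Mul(Rational(77, 5), -458) = Rational(-35266, 5)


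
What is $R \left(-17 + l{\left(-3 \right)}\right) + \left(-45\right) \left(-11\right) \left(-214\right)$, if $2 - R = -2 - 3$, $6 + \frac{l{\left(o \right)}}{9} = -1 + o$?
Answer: $-106679$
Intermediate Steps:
$l{\left(o \right)} = -63 + 9 o$ ($l{\left(o \right)} = -54 + 9 \left(-1 + o\right) = -54 + \left(-9 + 9 o\right) = -63 + 9 o$)
$R = 7$ ($R = 2 - \left(-2 - 3\right) = 2 - -5 = 2 + 5 = 7$)
$R \left(-17 + l{\left(-3 \right)}\right) + \left(-45\right) \left(-11\right) \left(-214\right) = 7 \left(-17 + \left(-63 + 9 \left(-3\right)\right)\right) + \left(-45\right) \left(-11\right) \left(-214\right) = 7 \left(-17 - 90\right) + 495 \left(-214\right) = 7 \left(-17 - 90\right) - 105930 = 7 \left(-107\right) - 105930 = -749 - 105930 = -106679$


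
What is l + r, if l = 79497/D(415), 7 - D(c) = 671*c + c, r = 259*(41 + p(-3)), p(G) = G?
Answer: 2744588569/278873 ≈ 9841.7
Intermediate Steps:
r = 9842 (r = 259*(41 - 3) = 259*38 = 9842)
D(c) = 7 - 672*c (D(c) = 7 - (671*c + c) = 7 - 672*c)
l = -79497/278873 (l = 79497/(7 - 672*415) = 79497/(7 - 278880) = 79497/(-278873) = 79497*(-1/278873) = -79497/278873 ≈ -0.28507)
l + r = -79497/278873 + 9842 = 2744588569/278873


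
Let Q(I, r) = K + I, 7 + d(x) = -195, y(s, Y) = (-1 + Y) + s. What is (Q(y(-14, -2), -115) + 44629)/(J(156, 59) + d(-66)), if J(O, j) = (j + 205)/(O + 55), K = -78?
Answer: -4698337/21179 ≈ -221.84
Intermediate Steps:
y(s, Y) = -1 + Y + s
d(x) = -202 (d(x) = -7 - 195 = -202)
J(O, j) = (205 + j)/(55 + O)
Q(I, r) = -78 + I
(Q(y(-14, -2), -115) + 44629)/(J(156, 59) + d(-66)) = ((-78 + (-1 - 2 - 14)) + 44629)/((205 + 59)/(55 + 156) - 202) = ((-78 - 17) + 44629)/(264/211 - 202) = (-95 + 44629)/((1/211)*264 - 202) = 44534/(264/211 - 202) = 44534/(-42358/211) = 44534*(-211/42358) = -4698337/21179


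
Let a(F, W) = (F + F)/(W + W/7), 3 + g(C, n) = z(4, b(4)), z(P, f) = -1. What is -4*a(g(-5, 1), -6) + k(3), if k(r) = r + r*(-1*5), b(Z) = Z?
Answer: -50/3 ≈ -16.667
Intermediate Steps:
g(C, n) = -4 (g(C, n) = -3 - 1 = -4)
a(F, W) = 7*F/(4*W) (a(F, W) = (2*F)/(W + W*(⅐)) = (2*F)/(W + W/7) = (2*F)/((8*W/7)) = (2*F)*(7/(8*W)) = 7*F/(4*W))
k(r) = -4*r (k(r) = r + r*(-5) = r - 5*r = -4*r)
-4*a(g(-5, 1), -6) + k(3) = -7*(-4)/(-6) - 4*3 = -7*(-4)*(-1)/6 - 12 = -4*7/6 - 12 = -14/3 - 12 = -50/3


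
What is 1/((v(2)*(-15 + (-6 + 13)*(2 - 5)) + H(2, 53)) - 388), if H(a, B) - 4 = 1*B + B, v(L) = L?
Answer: -1/350 ≈ -0.0028571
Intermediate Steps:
H(a, B) = 4 + 2*B (H(a, B) = 4 + (1*B + B) = 4 + (B + B) = 4 + 2*B)
1/((v(2)*(-15 + (-6 + 13)*(2 - 5)) + H(2, 53)) - 388) = 1/((2*(-15 + (-6 + 13)*(2 - 5)) + (4 + 2*53)) - 388) = 1/((2*(-15 + 7*(-3)) + (4 + 106)) - 388) = 1/((2*(-15 - 21) + 110) - 388) = 1/((2*(-36) + 110) - 388) = 1/((-72 + 110) - 388) = 1/(38 - 388) = 1/(-350) = -1/350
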